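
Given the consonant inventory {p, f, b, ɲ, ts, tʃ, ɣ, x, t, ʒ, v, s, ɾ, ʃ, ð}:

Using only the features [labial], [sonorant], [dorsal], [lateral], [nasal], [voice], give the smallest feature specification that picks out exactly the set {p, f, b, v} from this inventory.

[+labial]

Every target segment is [+labial] and no other inventory member is, so one feature is enough.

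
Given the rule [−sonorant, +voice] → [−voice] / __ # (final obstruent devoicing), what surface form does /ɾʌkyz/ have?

/z/ satisfies [−sonorant, +voice] and sits in __ #. The [−voice] counterpart of the voiced alveolar fricative is /s/. Other segments in /ɾʌkyz/ either fail the structural description or are not in the environment, so the surface form is [ɾʌkys].

[ɾʌkys]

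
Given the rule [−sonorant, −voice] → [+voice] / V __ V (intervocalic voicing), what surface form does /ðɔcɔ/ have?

[ðɔɟɔ]

Only /c/ occurs between two vowels (/ɔ/ __ /ɔ/) and matches the structural description. It is a voiceless palatal stop, so [−sonorant, −voice] holds; changing it to [+voice] with all other features held fixed yields /ɟ/ (voiced palatal stop). No other segment meets both the structural description and the environment, so the output is [ðɔɟɔ].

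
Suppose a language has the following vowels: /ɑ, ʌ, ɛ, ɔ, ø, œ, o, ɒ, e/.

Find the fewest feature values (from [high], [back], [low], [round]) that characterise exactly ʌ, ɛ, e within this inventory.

[−low, −round]

/ʌ, ɛ, e/ are all [−low], [−round], and no other segment in the inventory matches both values. Dropping any one of them over-generates: [−round] alone would also admit /ɑ/; [−low] alone would also admit /ɔ, ø, œ, o/. No other single listed feature picks out exactly this set either, so fewer than two features will not do.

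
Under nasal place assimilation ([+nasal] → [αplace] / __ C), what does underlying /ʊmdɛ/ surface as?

[ʊndɛ]

In /ʊmdɛ/, the nasal /m/ precedes /d/, which is [+coronal]. The nasal assimilates in place, becoming the [+coronal] nasal /n/. The surface form is [ʊndɛ].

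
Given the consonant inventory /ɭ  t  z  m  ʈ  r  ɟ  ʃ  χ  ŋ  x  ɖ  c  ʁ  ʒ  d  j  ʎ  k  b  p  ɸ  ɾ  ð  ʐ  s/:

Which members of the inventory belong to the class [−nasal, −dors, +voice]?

ɭ, z, r, ɖ, ʒ, d, b, ɾ, ð, ʐ

Checking each segment against [−nasal], [−dorsal], [+voice]: /ɭ/ (retroflex lateral approximant), /z/ (voiced alveolar fricative), /r/ (alveolar trill), /ɖ/ (voiced retroflex stop), /ʒ/ (voiced postalveolar fricative), /d/ (voiced alveolar stop), among others, satisfy every feature; every other segment in the inventory fails at least one.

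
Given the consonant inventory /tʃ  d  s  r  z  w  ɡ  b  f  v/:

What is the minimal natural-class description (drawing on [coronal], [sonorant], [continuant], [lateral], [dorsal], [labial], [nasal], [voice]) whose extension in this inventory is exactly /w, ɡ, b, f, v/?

[−coronal]

The target set is precisely the extension of [−coronal] in this inventory.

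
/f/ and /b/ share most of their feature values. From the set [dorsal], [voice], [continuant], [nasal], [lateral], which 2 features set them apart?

/f/ (voiceless labiodental fricative) and /b/ (voiced bilabial stop) agree on [-dorsal], [-nasal], [-lateral]. They differ on [voice] (/f/ [-], /b/ [+]), [continuant] (/f/ [+], /b/ [-]).

[voice], [continuant]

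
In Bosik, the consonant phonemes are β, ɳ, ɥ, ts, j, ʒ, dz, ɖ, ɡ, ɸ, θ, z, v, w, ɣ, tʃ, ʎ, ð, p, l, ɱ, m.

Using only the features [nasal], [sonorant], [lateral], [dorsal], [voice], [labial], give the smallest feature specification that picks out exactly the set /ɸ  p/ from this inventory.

The class [−voice], [+labial] has exactly /ɸ, p/ as its extension in this inventory. No smaller conjunction from the listed features achieves this: [+labial] alone would also admit /β, ɥ, v, w, …/; [−voice] alone would also admit /ts, θ, tʃ/; and checking the remaining single features turns up none with this extension.

[−voice, +labial]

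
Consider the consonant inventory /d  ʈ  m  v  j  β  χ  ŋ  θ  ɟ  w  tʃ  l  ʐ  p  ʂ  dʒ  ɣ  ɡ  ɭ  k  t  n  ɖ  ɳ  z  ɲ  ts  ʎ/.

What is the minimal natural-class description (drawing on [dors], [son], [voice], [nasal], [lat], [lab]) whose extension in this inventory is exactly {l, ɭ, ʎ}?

Every target segment is [+lateral] and no other inventory member is, so one feature is enough.

[+lat]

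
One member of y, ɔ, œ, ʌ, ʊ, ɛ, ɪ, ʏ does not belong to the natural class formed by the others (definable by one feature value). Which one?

y

The remaining segments after removing /y/ share [−tense]; /y/ (high front rounded tense vowel) is [+tense]. For every other candidate removal, the leftover set fails to share any single feature value that the removed segment lacks.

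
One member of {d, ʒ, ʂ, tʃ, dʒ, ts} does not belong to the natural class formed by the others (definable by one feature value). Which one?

[strident] groups all but one: /tʃ, ʒ, ts, ʂ, dʒ/ share [+strident] while /d/ (voiced alveolar stop) alone is [−strident]. Removing any other segment would not leave a single-feature class that excludes it.

d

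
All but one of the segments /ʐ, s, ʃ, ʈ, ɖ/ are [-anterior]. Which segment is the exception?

s

/ʃ, ʐ, ɖ, ʈ/ are all [-anterior]; /s/ (voiceless alveolar fricative) is [+anterior].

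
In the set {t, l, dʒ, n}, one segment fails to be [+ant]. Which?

dʒ

/dʒ/ is the voiced postalveolar affricate, which is [−anterior]; the rest — /l, t, n/ — are [+anterior].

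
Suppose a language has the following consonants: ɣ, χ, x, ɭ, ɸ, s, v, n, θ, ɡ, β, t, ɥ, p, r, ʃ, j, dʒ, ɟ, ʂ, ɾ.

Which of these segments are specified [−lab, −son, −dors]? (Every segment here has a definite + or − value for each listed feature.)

s, θ, t, ʃ, dʒ, ʂ

First, the [−labial] segments are /ɣ, χ, x, ɭ, s, n, θ, ɡ, t, r, ʃ, j, dʒ, ɟ, ʂ, ɾ/.
Intersecting with [−sonorant] gives /ɣ, χ, x, s, θ, ɡ, t, ʃ, dʒ, ɟ, ʂ/.
Within that set, [−dorsal] leaves /s, θ, t, ʃ, dʒ, ʂ/.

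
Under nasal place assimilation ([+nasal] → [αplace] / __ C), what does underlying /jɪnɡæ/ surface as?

The only nasal preceding a consonant is /n/ before /ɡ/. /ɡ/ is [+dorsal], so /n/ → /ŋ/, giving [jɪŋɡæ].

[jɪŋɡæ]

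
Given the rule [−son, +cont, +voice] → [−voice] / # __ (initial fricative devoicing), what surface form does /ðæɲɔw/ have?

[θæɲɔw]

/ð/ satisfies [−son, +cont, +voice] and sits in # __. The [−voice] counterpart of the voiced dental fricative is /θ/. Other segments in /ðæɲɔw/ either fail the structural description or are not in the environment, so the surface form is [θæɲɔw].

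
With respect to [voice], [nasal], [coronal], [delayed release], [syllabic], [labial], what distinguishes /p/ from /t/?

/p/ is the voiceless bilabial stop and /t/ is the voiceless alveolar stop. Both are [−voice], [−nasal], [−delayed release], [−syllabic]. /p/ is [+labial] while /t/ is [−labial]; /p/ is [−coronal] while /t/ is [+coronal], so the distinguishing features are [labial], [coronal].

[labial], [coronal]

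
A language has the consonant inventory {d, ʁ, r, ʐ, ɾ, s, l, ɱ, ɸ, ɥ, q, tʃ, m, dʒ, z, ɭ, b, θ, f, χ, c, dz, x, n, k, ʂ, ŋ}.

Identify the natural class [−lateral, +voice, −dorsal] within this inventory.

Eliminate segments failing any feature: /ʁ, ɥ, ŋ/ are [+dorsal]; /s, ɸ, q, tʃ, θ, f, χ, c, x, k, ʂ/ are [−voice]; /l, ɭ/ are [+lateral]. The remaining /d, r, ʐ, ɾ, ɱ, m, dʒ, z, b, dz, n/ satisfy [−lateral], [+voice], [−dorsal].

d, r, ʐ, ɾ, ɱ, m, dʒ, z, b, dz, n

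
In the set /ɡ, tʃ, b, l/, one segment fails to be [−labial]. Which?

/b/ is the voiced bilabial stop, which is [+labial]; the rest — /tʃ, ɡ, l/ — are [−labial].

b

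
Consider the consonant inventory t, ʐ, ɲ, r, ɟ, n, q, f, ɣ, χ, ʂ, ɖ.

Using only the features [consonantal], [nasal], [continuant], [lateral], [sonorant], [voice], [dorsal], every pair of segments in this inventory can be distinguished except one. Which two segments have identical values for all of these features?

ʂ, f

/ʂ/ (voiceless retroflex fricative) and /f/ (voiceless labiodental fricative) are both [+consonantal], [-nasal], [+continuant], [-lateral], [-sonorant], [-voice], [-dorsal], so none of the listed features separates them. (They do differ in [labial] and [coronal], which are not among the given features.) Every other pair in the inventory differs on at least one listed feature.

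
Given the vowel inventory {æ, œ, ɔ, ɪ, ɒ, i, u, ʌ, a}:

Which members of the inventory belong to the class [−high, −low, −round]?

Checking each segment against [−high], [−low], [−round]: /ʌ/ (mid back unrounded lax vowel) satisfies every feature; every other segment in the inventory fails at least one.

ʌ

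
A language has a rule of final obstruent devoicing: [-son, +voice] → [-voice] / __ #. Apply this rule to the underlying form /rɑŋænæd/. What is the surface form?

The only segment in the rule's environment that also matches [-son, +voice] is /d/. Applying [-voice] turns the voiced alveolar stop into /t/ (voiceless alveolar stop), giving [rɑŋænæt].

[rɑŋænæt]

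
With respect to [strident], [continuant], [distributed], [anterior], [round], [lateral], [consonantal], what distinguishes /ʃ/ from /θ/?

[strident], [anterior]

/ʃ/ (voiceless postalveolar fricative) and /θ/ (voiceless dental fricative) agree on [+continuant], [+distributed], [−round], [−lateral], [+consonantal]. They differ on [strident] (/ʃ/ [+], /θ/ [−]), [anterior] (/ʃ/ [−], /θ/ [+]).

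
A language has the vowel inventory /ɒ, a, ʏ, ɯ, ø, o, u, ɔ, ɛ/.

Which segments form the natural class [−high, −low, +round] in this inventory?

Eliminate segments failing any feature: /ɒ, a/ are [+low]; /ʏ, ɯ, u/ are [+high]; /ɛ/ is [−round]. The remaining /ø, o, ɔ/ satisfy [−high], [−low], [+round].

ø, o, ɔ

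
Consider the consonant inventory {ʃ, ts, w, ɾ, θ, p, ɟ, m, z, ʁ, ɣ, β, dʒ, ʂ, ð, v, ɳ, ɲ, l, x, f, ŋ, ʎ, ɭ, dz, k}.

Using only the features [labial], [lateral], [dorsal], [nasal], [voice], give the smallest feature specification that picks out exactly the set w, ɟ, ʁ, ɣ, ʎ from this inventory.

Every target segment is [+voice], [−nasal], [+dorsal]; each remaining inventory member fails at least one of these. Each conjunct is needed — [−nasal, +dorsal] alone would also admit /x, k/; [+voice, +dorsal] alone would also admit /ɲ, ŋ/; [+voice, −nasal] alone would also admit /ɾ, z, β, dʒ, …/ — and no other combination of two listed features has exactly this extension, so three is the minimum.

[+voice, −nasal, +dorsal]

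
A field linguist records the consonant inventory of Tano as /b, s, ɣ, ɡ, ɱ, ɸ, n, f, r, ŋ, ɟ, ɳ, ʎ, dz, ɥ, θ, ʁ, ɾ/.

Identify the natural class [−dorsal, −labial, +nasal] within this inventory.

Checking each segment against [−dorsal], [−labial], [+nasal]: /n/ (alveolar nasal), /ɳ/ (retroflex nasal) satisfy every feature; every other segment in the inventory fails at least one.

n, ɳ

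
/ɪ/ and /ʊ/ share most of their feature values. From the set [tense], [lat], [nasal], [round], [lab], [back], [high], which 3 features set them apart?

[labial], [round], [back]

/ɪ/ (high front unrounded lax vowel) and /ʊ/ (high back rounded lax vowel) agree on [−tense], [−lateral], [−nasal], [+high]. They differ on [labial] (/ɪ/ [−], /ʊ/ [+]), [round] (/ɪ/ [−], /ʊ/ [+]), [back] (/ɪ/ [−], /ʊ/ [+]).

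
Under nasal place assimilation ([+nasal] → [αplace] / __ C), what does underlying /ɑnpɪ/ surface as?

[ɑmpɪ]

The only nasal preceding a consonant is /n/ before /p/. /p/ is [+labial], so /n/ → /m/, giving [ɑmpɪ].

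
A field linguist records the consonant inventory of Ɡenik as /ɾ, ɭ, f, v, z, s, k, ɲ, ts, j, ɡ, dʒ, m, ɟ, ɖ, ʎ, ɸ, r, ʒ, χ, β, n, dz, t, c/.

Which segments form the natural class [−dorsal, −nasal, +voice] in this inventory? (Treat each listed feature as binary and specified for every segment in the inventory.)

Checking each segment against [−dorsal], [−nasal], [+voice]: /ɾ/ (alveolar tap), /ɭ/ (retroflex lateral approximant), /v/ (voiced labiodental fricative), /z/ (voiced alveolar fricative), /dʒ/ (voiced postalveolar affricate), /ɖ/ (voiced retroflex stop), among others, satisfy every feature; every other segment in the inventory fails at least one.

ɾ, ɭ, v, z, dʒ, ɖ, r, ʒ, β, dz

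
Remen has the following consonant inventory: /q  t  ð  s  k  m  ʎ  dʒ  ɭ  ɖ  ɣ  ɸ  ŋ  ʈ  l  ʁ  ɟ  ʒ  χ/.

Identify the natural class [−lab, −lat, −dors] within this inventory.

t, ð, s, dʒ, ɖ, ʈ, ʒ

The [−labial] segments are /q, t, ð, s, k, ʎ, dʒ, ɭ, ɖ, ɣ, ŋ, ʈ, l, ʁ, ɟ, ʒ, χ/.
Intersecting with [−lateral] gives /q, t, ð, s, k, dʒ, ɖ, ɣ, ŋ, ʈ, ʁ, ɟ, ʒ, χ/.
Intersecting with [−dorsal] leaves /t, ð, s, dʒ, ɖ, ʈ, ʒ/.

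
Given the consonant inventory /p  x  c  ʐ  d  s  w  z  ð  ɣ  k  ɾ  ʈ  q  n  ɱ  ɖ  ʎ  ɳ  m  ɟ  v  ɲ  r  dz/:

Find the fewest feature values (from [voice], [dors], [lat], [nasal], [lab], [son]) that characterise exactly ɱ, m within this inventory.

[+nasal, +lab]

Every target segment is [+nasal], [+labial]; each remaining inventory member fails at least one of these. Each conjunct is needed — [+labial] alone would also admit /p, w, v/; [+nasal] alone would also admit /n, ɳ, ɲ/ — and no other single listed feature has exactly this extension, so two is the minimum.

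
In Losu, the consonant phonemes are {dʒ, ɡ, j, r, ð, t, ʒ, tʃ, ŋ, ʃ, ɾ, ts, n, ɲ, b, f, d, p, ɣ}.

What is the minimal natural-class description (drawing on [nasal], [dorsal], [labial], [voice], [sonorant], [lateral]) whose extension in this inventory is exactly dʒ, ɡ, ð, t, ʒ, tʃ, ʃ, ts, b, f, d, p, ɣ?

[−sonorant]

The target set is precisely the extension of [−sonorant] in this inventory.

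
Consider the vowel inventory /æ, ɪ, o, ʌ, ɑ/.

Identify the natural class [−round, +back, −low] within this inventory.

First, the [−round] segments are /æ, ɪ, ʌ, ɑ/.
Then [+back] gives /ʌ, ɑ/.
Among these, [−low] leaves /ʌ/.

ʌ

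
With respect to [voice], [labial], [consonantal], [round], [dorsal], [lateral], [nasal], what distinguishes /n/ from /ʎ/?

/n/ (alveolar nasal) and /ʎ/ (palatal lateral approximant) agree on [+voice], [-labial], [+consonantal], [-round]. They differ on [nasal] (/n/ [+], /ʎ/ [-]), [lateral] (/n/ [-], /ʎ/ [+]), [dorsal] (/n/ [-], /ʎ/ [+]).

[nasal], [lateral], [dorsal]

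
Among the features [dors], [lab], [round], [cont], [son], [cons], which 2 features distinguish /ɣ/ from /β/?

/ɣ/ (voiced velar fricative) and /β/ (voiced bilabial fricative) agree on [-round], [+continuant], [-sonorant], [+consonantal]. They differ on [labial] (/ɣ/ [-], /β/ [+]), [dorsal] (/ɣ/ [+], /β/ [-]).

[labial], [dorsal]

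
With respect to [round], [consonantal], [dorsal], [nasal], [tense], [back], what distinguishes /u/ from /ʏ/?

[back], [tense]

/u/ is the high back rounded tense vowel and /ʏ/ is the high front rounded lax vowel. Both are [+round], [−consonantal], [+dorsal], [−nasal]. /u/ is [+back] while /ʏ/ is [−back]; /u/ is [+tense] while /ʏ/ is [−tense], so the distinguishing features are [back], [tense].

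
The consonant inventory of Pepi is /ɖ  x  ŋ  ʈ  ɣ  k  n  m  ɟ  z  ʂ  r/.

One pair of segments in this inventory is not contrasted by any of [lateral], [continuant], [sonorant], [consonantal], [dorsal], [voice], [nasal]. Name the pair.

On the given features, /n/ and /m/ have an identical profile: [-lateral], [-continuant], [+sonorant], [+consonantal], [-dorsal], [+voice], [+nasal]. No other two segments in the inventory coincide on all 7 features. (They do differ in [labial] and [coronal], which are not among the given features.)

n, m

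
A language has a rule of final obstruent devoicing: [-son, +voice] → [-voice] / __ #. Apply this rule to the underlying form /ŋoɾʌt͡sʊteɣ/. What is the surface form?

[ŋoɾʌt͡sʊtex]

The only segment in the rule's environment that also matches [-son, +voice] is /ɣ/. Applying [-voice] turns the voiced velar fricative into /x/ (voiceless velar fricative), giving [ŋoɾʌt͡sʊtex].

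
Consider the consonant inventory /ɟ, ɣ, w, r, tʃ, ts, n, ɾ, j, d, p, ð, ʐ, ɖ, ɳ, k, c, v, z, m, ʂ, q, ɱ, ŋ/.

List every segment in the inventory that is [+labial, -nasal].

Checking each segment against [+labial], [-nasal]: /w/ (labial-velar glide), /p/ (voiceless bilabial stop), /v/ (voiced labiodental fricative) satisfy every feature; every other segment in the inventory fails at least one.

w, p, v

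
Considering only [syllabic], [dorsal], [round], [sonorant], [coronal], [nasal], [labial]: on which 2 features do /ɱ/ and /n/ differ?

/ɱ/ is the labiodental nasal and /n/ is the alveolar nasal. Both are [−syllabic], [−dorsal], [−round], [+sonorant], [+nasal]. /ɱ/ is [+labial] while /n/ is [−labial]; /ɱ/ is [−coronal] while /n/ is [+coronal], so the distinguishing features are [labial], [coronal].

[labial], [coronal]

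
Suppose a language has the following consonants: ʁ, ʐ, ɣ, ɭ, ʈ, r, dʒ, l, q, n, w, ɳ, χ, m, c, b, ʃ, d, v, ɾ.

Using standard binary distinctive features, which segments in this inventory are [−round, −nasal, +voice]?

ʁ, ʐ, ɣ, ɭ, r, dʒ, l, b, d, v, ɾ

Checking each segment against [−round], [−nasal], [+voice]: /ʁ/ (voiced uvular fricative), /ʐ/ (voiced retroflex fricative), /ɣ/ (voiced velar fricative), /ɭ/ (retroflex lateral approximant), /r/ (alveolar trill), /dʒ/ (voiced postalveolar affricate), among others, satisfy every feature; every other segment in the inventory fails at least one.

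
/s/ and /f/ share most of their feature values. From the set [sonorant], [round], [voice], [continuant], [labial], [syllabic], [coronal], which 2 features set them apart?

The two segments share [-sonorant], [-round], [-voice], [+continuant], [-syllabic]. The only features from the list on which they differ: /s/ is [-labial] while /f/ is [+labial]; /s/ is [+coronal] while /f/ is [-coronal].

[labial], [coronal]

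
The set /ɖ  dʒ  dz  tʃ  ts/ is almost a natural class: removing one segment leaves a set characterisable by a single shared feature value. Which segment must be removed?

ɖ

/tʃ, dz, ts, dʒ/ are all [+delayed release], but /ɖ/ (voiced retroflex stop) is [−delayed release]. No other single segment can be removed to leave a set sharing one feature value that the removed segment lacks, so /ɖ/ is the odd one out.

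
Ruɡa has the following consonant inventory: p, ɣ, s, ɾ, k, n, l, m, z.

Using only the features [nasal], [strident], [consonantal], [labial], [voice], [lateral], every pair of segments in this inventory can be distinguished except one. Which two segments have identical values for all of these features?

ɣ, ɾ

Both /ɣ/ and /ɾ/ are [−nasal], [−strident], [+consonantal], [−labial], [+voice], [−lateral]. Since the list omits [sonorant], [coronal] and [dorsal] — which do distinguish the voiced velar fricative from the alveolar tap — this pair collapses; all other pairs remain distinct.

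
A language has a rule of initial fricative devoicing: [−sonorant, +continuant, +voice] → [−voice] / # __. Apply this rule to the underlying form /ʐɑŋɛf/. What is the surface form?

[ʂɑŋɛf]

The only segment in the rule's environment that also matches [−sonorant, +continuant, +voice] is /ʐ/. Applying [−voice] turns the voiced retroflex fricative into /ʂ/ (voiceless retroflex fricative), giving [ʂɑŋɛf].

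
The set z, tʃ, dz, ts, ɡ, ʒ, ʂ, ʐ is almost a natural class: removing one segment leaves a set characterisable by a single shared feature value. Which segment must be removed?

The remaining segments after removing /ɡ/ share [+strident]; /ɡ/ (voiced velar stop) is [-strident]. For every other candidate removal, the leftover set fails to share any single feature value that the removed segment lacks.

ɡ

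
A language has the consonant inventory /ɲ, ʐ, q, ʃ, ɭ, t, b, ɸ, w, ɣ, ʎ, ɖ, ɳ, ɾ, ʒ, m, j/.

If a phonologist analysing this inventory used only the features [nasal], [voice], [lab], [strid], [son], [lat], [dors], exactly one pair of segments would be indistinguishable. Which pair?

ʒ, ʐ

Both /ʒ/ and /ʐ/ are [−nasal], [+voice], [−labial], [+strident], [−sonorant], [−lateral], [−dorsal]. Since the list omits [distributed] — which does distinguish the voiced postalveolar fricative from the voiced retroflex fricative — this pair collapses; all other pairs remain distinct.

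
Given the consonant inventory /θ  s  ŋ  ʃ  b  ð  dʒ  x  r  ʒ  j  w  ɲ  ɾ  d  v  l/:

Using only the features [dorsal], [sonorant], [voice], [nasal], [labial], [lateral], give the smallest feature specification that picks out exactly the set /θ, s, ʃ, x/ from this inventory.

Every target segment is [−voice] and no other inventory member is, so one feature is enough.

[−voice]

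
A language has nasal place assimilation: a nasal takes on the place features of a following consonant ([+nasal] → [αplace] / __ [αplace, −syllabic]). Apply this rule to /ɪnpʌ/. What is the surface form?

[ɪmpʌ]

The only nasal preceding a consonant is /n/ before /p/. /p/ is [+labial], so /n/ → /m/, giving [ɪmpʌ].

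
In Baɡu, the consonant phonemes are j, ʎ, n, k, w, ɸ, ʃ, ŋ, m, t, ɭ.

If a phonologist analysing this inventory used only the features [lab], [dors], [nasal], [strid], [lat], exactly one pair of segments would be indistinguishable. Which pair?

On the given features, /k/ and /j/ have an identical profile: [−labial], [+dorsal], [−nasal], [−strident], [−lateral]. No other two segments in the inventory coincide on all 5 features. (They do differ in [sonorant], [voice], [continuant] and [back], which are not among the given features.)

k, j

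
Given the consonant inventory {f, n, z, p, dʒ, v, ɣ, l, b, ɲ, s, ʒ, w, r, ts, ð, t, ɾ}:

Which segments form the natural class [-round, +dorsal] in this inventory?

The [-round] segments are /f, n, z, p, dʒ, v, ɣ, l, b, ɲ, s, ʒ, r, ts, ð, t, ɾ/.
Intersecting with [+dorsal] leaves /ɣ, ɲ/.

ɣ, ɲ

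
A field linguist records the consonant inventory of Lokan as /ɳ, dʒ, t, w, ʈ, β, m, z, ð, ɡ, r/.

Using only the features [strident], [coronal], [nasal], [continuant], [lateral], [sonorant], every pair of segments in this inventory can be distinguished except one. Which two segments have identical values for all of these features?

On the given features, /t/ and /ʈ/ have an identical profile: [−strident], [+coronal], [−nasal], [−continuant], [−lateral], [−sonorant]. No other two segments in the inventory coincide on all 6 features. (They do differ in [anterior], which is not among the given features.)

t, ʈ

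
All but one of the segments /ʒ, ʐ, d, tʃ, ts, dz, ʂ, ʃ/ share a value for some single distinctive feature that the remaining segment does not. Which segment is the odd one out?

d

The remaining segments after removing /d/ share [+strident]; /d/ (voiced alveolar stop) is [−strident]. For every other candidate removal, the leftover set fails to share any single feature value that the removed segment lacks.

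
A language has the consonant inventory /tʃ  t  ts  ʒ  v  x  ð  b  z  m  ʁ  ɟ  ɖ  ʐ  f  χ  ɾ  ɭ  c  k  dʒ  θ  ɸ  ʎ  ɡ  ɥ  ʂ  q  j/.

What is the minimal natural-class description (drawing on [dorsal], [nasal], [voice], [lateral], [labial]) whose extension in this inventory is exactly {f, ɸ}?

Every target segment is [-voice], [+labial]; each remaining inventory member fails at least one of these. Each conjunct is needed — [+labial] alone would also admit /v, b, m, ɥ/; [-voice] alone would also admit /tʃ, t, ts, x, …/ — and no other single listed feature has exactly this extension, so two is the minimum.

[-voice, +labial]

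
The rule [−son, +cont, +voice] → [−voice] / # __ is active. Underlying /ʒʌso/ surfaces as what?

Only the initial segment /ʒ/ is both word-initial and matches the structural description. It is a voiced postalveolar fricative, so [−son, +cont, +voice] holds; changing it to [−voice] with all other features held fixed yields /ʃ/ (voiceless postalveolar fricative). No other segment meets both the structural description and the environment, so the output is [ʃʌso].

[ʃʌso]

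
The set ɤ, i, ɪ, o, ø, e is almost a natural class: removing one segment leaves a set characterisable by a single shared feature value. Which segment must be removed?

The remaining segments after removing /ɪ/ share [+tense]; /ɪ/ (high front unrounded lax vowel) is [−tense]. For every other candidate removal, the leftover set fails to share any single feature value that the removed segment lacks.

ɪ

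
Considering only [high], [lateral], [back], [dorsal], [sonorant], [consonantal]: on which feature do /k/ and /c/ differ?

[back]

/k/ (voiceless velar stop) and /c/ (voiceless palatal stop) agree on [+high], [−lateral], [+dorsal], [−sonorant], [+consonantal]. They differ on [back] (/k/ [+], /c/ [−]).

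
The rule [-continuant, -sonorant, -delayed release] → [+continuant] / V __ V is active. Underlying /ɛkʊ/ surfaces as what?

Only /k/ occurs between two vowels (/ɛ/ __ /ʊ/) and matches the structural description. It is a voiceless velar stop, so [-continuant, -sonorant, -delayed release] holds; changing it to [+continuant] with all other features held fixed yields /x/ (voiceless velar fricative). No other segment meets both the structural description and the environment, so the output is [ɛxʊ].

[ɛxʊ]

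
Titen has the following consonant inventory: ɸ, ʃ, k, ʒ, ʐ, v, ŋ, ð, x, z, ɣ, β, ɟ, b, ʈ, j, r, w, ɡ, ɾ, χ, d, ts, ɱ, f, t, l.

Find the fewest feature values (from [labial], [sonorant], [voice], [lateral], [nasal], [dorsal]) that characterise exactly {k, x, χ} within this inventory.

[-voice, +dorsal]

Every target segment is [-voice], [+dorsal]; each remaining inventory member fails at least one of these. Each conjunct is needed — [+dorsal] alone would also admit /ŋ, ɣ, ɟ, j, …/; [-voice] alone would also admit /ɸ, ʃ, ʈ, ts, …/ — and no other single listed feature has exactly this extension, so two is the minimum.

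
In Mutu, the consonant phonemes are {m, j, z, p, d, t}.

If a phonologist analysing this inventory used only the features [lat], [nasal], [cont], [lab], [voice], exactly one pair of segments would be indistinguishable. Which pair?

z, j

/z/ (voiced alveolar fricative) and /j/ (palatal glide) are both [−lateral], [−nasal], [+continuant], [−labial], [+voice], so none of the listed features separates them. (They do differ in [sonorant], [strident] and [dorsal], which are not among the given features.) Every other pair in the inventory differs on at least one listed feature.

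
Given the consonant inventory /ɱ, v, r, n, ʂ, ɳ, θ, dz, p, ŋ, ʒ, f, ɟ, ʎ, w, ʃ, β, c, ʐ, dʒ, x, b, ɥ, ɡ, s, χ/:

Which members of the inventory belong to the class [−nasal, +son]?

r, ʎ, w, ɥ

The [−nasal] segments are /v, r, ʂ, θ, dz, p, ʒ, f, ɟ, ʎ, w, ʃ, β, c, ʐ, dʒ, x, b, ɥ, ɡ, s, χ/.
Of those, [+sonorant] leaves /r, ʎ, w, ɥ/.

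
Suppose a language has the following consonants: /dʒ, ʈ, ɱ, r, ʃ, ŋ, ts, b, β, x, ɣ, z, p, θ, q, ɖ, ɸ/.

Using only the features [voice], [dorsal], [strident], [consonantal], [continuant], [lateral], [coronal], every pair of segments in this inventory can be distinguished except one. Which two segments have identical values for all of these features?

ɱ, b

Both /ɱ/ and /b/ are [+voice], [-dorsal], [-strident], [+consonantal], [-continuant], [-lateral], [-coronal]. Since the list omits [sonorant] and [nasal] — which do distinguish the labiodental nasal from the voiced bilabial stop — this pair collapses; all other pairs remain distinct.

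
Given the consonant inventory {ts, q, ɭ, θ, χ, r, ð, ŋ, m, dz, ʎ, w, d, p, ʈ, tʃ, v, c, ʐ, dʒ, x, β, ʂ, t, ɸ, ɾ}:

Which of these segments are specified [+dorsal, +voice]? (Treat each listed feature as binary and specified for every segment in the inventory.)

Eliminate segments failing any feature: /ts, ɭ, θ, r, ð, m, dz, d, p, ʈ, tʃ, v, ʐ, dʒ, β, ʂ, t, ɸ, ɾ/ are [-dorsal]; /q, χ, c, x/ are [-voice]. The remaining /ŋ, ʎ, w/ satisfy [+dorsal], [+voice].

ŋ, ʎ, w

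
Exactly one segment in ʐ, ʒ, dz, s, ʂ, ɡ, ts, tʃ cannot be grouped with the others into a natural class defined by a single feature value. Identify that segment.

/ʒ, dz, ʐ, tʃ, ts, s, ʂ/ are all [+strident], but /ɡ/ (voiced velar stop) is [−strident]. No other single segment can be removed to leave a set sharing one feature value that the removed segment lacks, so /ɡ/ is the odd one out.

ɡ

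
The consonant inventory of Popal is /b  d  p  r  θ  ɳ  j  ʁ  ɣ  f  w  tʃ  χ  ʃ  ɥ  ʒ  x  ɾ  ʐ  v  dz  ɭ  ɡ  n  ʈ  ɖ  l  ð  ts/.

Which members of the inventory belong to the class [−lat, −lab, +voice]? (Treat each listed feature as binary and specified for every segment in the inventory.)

d, r, ɳ, j, ʁ, ɣ, ʒ, ɾ, ʐ, dz, ɡ, n, ɖ, ð

Eliminate segments failing any feature: /b, p, f, w, ɥ, v/ are [+labial]; /θ, tʃ, χ, ʃ, x, ʈ, ts/ are [−voice]; /ɭ, l/ are [+lateral]. The remaining /d, r, ɳ, j, ʁ, ɣ, ʒ, ɾ, ʐ, dz, ɡ, n, ɖ, ð/ satisfy [−lateral], [−labial], [+voice].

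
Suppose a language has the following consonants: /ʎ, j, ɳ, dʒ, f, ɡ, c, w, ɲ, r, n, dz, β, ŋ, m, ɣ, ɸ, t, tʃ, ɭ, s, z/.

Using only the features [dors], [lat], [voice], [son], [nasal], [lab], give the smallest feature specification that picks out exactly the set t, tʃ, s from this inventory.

/t, tʃ, s/ are all [−voice], [−labial], [−dorsal], and no other segment in the inventory matches all three values. Dropping any one of them over-generates: [−labial, −dorsal] alone would also admit /ɳ, dʒ, r, n, …/; [−voice, −dorsal] alone would also admit /f, ɸ/; [−voice, −labial] alone would also admit /c/. No other combination of two listed features picks out exactly this set either, so fewer than three features will not do.

[−voice, −lab, −dors]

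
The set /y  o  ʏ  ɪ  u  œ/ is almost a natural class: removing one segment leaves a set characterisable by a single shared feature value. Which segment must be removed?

ɪ

The remaining segments after removing /ɪ/ share [+round]; /ɪ/ (high front unrounded lax vowel) is [−round]. For every other candidate removal, the leftover set fails to share any single feature value that the removed segment lacks.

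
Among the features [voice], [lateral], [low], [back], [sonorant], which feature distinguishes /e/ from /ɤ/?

[back]

/e/ (mid front unrounded tense vowel) and /ɤ/ (mid back unrounded tense vowel) agree on [+voice], [-lateral], [-low], [+sonorant]. They differ on [back] (/e/ [-], /ɤ/ [+]).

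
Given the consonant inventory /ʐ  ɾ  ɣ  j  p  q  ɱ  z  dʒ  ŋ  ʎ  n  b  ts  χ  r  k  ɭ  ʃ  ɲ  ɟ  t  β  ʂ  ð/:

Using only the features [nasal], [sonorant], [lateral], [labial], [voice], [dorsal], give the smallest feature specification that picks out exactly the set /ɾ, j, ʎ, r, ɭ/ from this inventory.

The class [+sonorant], [−nasal] has exactly /ɾ, j, ʎ, r, ɭ/ as its extension in this inventory. No smaller conjunction from the listed features achieves this: [−nasal] alone would also admit /ʐ, ɣ, p, q, …/; [+sonorant] alone would also admit /ɱ, ŋ, n, ɲ/; and checking the remaining single features turns up none with this extension.

[+sonorant, −nasal]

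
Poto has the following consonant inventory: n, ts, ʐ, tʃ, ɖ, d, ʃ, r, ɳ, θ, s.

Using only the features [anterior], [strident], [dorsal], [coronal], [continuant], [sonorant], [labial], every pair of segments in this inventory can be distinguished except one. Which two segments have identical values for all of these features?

Both /ʃ/ and /ʐ/ are [−anterior], [+strident], [−dorsal], [+coronal], [+continuant], [−sonorant], [−labial]. Since the list omits [voice] and [distributed] — which do distinguish the voiceless postalveolar fricative from the voiced retroflex fricative — this pair collapses; all other pairs remain distinct.

ʃ, ʐ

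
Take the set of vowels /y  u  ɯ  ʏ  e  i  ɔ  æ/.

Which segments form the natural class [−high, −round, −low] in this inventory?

e

First, the [−high] segments are /e, ɔ, æ/.
Of those, [−round] gives /e, æ/.
Within that set, [−low] leaves /e/.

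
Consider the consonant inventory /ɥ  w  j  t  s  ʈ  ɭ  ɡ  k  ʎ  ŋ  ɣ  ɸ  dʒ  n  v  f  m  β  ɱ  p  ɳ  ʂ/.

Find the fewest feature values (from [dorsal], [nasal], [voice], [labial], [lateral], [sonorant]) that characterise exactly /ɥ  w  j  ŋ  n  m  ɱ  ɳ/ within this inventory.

[+sonorant, −lateral]

/ɥ, w, j, ŋ, n, m, ɱ, ɳ/ are all [+sonorant], [−lateral], and no other segment in the inventory matches both values. Dropping any one of them over-generates: [−lateral] alone would also admit /t, s, ʈ, ɡ, …/; [+sonorant] alone would also admit /ɭ, ʎ/. No other single listed feature picks out exactly this set either, so fewer than two features will not do.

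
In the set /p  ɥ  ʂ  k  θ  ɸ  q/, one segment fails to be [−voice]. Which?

ɥ

/ʂ, p, ɸ, q, θ, k/ are all [−voice]; /ɥ/ (labial-palatal glide) is [+voice].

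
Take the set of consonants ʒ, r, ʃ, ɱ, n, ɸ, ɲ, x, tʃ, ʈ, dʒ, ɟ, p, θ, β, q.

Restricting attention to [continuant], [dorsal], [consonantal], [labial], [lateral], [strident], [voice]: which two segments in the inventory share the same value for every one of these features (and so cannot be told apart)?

On the given features, /ɟ/ and /ɲ/ have an identical profile: [−continuant], [+dorsal], [+consonantal], [−labial], [−lateral], [−strident], [+voice]. No other two segments in the inventory coincide on all 7 features. (They do differ in [sonorant] and [nasal], which are not among the given features.)

ɟ, ɲ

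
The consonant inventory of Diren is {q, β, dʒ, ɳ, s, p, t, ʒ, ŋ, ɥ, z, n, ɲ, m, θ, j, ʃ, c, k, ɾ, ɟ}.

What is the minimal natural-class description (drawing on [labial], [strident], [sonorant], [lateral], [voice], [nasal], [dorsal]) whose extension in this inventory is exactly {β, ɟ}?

Every target segment is [-sonorant], [+voice], [-strident]; each remaining inventory member fails at least one of these. Each conjunct is needed — [+voice, -strident] alone would also admit /ɳ, ŋ, ɥ, n, …/; [-sonorant, -strident] alone would also admit /q, p, t, θ, …/; [-sonorant, +voice] alone would also admit /dʒ, ʒ, z/ — and no other combination of two listed features has exactly this extension, so three is the minimum.

[-sonorant, +voice, -strident]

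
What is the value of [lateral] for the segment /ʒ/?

As the voiced postalveolar fricative, /ʒ/ is [−lateral].

[−lateral]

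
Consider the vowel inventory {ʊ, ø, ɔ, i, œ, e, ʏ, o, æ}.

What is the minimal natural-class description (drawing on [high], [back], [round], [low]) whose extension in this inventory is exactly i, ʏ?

/i, ʏ/ are all [+high], [−back], and no other segment in the inventory matches both values. Dropping any one of them over-generates: [−back] alone would also admit /ø, œ, e, æ/; [+high] alone would also admit /ʊ/. No other single listed feature picks out exactly this set either, so fewer than two features will not do.

[+high, −back]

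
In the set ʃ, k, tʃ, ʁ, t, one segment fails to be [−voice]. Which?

Every segment except /ʁ/ is [−voice]. /ʁ/ (voiced uvular fricative) is [+voice], so it is the exception.

ʁ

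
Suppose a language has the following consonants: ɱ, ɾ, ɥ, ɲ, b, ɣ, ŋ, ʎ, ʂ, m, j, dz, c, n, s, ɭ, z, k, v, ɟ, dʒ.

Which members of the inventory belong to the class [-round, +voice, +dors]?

ɲ, ɣ, ŋ, ʎ, j, ɟ

Among the inventory, the [-round] segments are /ɱ, ɾ, ɲ, b, ɣ, ŋ, ʎ, ʂ, m, j, dz, c, n, s, ɭ, z, k, v, ɟ, dʒ/.
Of those, [+voice] gives /ɱ, ɾ, ɲ, b, ɣ, ŋ, ʎ, m, j, dz, n, ɭ, z, v, ɟ, dʒ/.
Among these, [+dorsal] leaves /ɲ, ɣ, ŋ, ʎ, j, ɟ/.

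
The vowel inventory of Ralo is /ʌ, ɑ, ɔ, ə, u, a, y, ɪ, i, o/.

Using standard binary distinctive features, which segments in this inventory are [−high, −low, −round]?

The [−high] segments are /ʌ, ɑ, ɔ, ə, a, o/.
Intersecting with [−low] gives /ʌ, ɔ, ə, o/.
Within that set, [−round] leaves /ʌ, ə/.

ʌ, ə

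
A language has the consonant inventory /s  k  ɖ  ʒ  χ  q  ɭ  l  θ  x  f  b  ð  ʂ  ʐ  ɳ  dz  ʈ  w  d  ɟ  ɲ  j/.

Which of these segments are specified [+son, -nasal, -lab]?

ɭ, l, j

First, the [+sonorant] segments are /ɭ, l, ɳ, w, ɲ, j/.
Among these, [-nasal] gives /ɭ, l, w, j/.
Within that set, [-labial] leaves /ɭ, l, j/.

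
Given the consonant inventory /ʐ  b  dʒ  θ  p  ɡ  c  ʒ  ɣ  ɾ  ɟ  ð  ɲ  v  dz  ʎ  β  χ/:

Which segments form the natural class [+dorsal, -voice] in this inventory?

Checking each segment against [+dorsal], [-voice]: /c/ (voiceless palatal stop), /χ/ (voiceless uvular fricative) satisfy every feature; every other segment in the inventory fails at least one.

c, χ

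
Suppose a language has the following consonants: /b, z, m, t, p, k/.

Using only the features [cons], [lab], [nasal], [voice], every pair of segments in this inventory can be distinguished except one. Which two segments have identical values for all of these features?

t, k

On the given features, /t/ and /k/ have an identical profile: [+consonantal], [−labial], [−nasal], [−voice]. No other two segments in the inventory coincide on all 4 features. (They do differ in [coronal] and [dorsal], which are not among the given features.)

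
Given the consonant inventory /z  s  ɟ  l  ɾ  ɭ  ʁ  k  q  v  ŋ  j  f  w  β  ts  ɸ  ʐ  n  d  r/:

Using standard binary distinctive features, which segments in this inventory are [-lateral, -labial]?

z, s, ɟ, ɾ, ʁ, k, q, ŋ, j, ts, ʐ, n, d, r

Eliminate segments failing any feature: /l, ɭ/ are [+lateral]; /v, f, w, β, ɸ/ are [+labial]. The remaining /z, s, ɟ, ɾ, ʁ, k, q, ŋ, j, ts, ʐ, n, d, r/ satisfy [-lateral], [-labial].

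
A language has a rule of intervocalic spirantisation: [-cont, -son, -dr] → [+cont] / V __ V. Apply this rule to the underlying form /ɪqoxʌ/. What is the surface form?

/q/ satisfies [-cont, -son, -dr] and sits in V __ V. The [+continuant] counterpart of the voiceless uvular stop is /χ/. Other segments in /ɪqoxʌ/ either fail the structural description or are not in the environment, so the surface form is [ɪχoxʌ].

[ɪχoxʌ]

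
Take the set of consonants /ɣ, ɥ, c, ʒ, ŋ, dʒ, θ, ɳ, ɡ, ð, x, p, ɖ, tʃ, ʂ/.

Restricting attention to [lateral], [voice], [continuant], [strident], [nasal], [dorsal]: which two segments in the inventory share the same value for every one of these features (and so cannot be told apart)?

On the given features, /ɥ/ and /ɣ/ have an identical profile: [−lateral], [+voice], [+continuant], [−strident], [−nasal], [+dorsal]. No other two segments in the inventory coincide on all 6 features. (They do differ in [sonorant], [labial], [round] and [back], which are not among the given features.)

ɥ, ɣ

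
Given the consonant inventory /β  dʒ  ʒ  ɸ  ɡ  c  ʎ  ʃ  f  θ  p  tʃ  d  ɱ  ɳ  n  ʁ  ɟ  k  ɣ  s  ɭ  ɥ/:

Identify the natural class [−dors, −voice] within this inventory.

Among the inventory, the [−dorsal] segments are /β, dʒ, ʒ, ɸ, ʃ, f, θ, p, tʃ, d, ɱ, ɳ, n, s, ɭ/.
Within that set, [−voice] leaves /ɸ, ʃ, f, θ, p, tʃ, s/.

ɸ, ʃ, f, θ, p, tʃ, s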